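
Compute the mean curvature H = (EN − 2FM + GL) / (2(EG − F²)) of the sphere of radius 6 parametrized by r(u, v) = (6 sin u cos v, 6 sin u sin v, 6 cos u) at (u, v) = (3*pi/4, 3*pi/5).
H = -1/6

With E = 36, F = 0, G = 36*sin(u)^2, L = -6*sin(u)/Abs(sin(u)), M = 0, N = -6*sin(u)^3/Abs(sin(u)), assemble
  H = (EN − 2FM + GL) / (2(EG − F²)) = -sin(u)/(6*Abs(sin(u))).
At (u, v) = (3*pi/4, 3*pi/5): H = -1/6.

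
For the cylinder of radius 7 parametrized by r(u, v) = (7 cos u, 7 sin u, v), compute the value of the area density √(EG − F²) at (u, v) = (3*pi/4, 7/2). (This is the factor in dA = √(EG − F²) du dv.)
√(EG − F²)|_{(3*pi/4, 7/2)} = 7

E = 49, F = 0, G = 1, so EG − F² = 49. Taking the positive square root: √(EG − F²) = 7. At (u, v) = (3*pi/4, 7/2): 7.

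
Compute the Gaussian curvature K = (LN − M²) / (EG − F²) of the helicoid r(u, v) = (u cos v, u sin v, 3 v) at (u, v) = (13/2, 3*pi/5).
K = -144/42025

Coefficients of the first fundamental form: E = 1, F = 0, G = u^2 + 9.
Coefficients of the second fundamental form: L = 0, M = -3/sqrt(u^2 + 9), N = 0.
Assemble K = (LN − M²)/(EG − F²) = -9/(u^2 + 9)^2. At (u, v) = (13/2, 3*pi/5): K = -144/42025.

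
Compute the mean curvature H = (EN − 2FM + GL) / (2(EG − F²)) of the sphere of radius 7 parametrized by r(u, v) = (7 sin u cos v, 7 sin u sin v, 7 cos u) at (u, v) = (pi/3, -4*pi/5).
H = -1/7

With E = 49, F = 0, G = 49*sin(u)^2, L = -7*sin(u)/Abs(sin(u)), M = 0, N = -7*sin(u)^3/Abs(sin(u)), assemble
  H = (EN − 2FM + GL) / (2(EG − F²)) = -sin(u)/(7*Abs(sin(u))).
At (u, v) = (pi/3, -4*pi/5): H = -1/7.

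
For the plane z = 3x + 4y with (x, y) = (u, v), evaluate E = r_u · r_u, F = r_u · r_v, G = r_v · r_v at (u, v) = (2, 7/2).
E = 10;  F = 12;  G = 17

Partials: r_u = (1, 0, 3), r_v = (0, 1, 4). As functions of (u, v):
  E = r_u · r_u = 10,
  F = r_u · r_v = 12,
  G = r_v · r_v = 17.
Evaluating at (u, v) = (2, 7/2): E = 10, F = 12, G = 17.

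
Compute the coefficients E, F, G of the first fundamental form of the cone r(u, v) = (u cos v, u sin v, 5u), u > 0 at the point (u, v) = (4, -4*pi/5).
E = 26;  F = 0;  G = 16

Partials: r_u = (cos(v), sin(v), 5), r_v = (-u*sin(v), u*cos(v), 0). As functions of (u, v):
  E = r_u · r_u = 26,
  F = r_u · r_v = 0,
  G = r_v · r_v = u^2.
Evaluating at (u, v) = (4, -4*pi/5): E = 26, F = 0, G = 16.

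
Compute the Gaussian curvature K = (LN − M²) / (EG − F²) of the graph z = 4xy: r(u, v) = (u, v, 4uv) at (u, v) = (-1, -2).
K = -16/6561

Coefficients of the first fundamental form: E = 16*v^2 + 1, F = 16*u*v, G = 16*u^2 + 1.
Coefficients of the second fundamental form: L = 0, M = 4/sqrt(16*u^2 + 16*v^2 + 1), N = 0.
Assemble K = (LN − M²)/(EG − F²) = -16/(256*u^4 + 512*u^2*v^2 + 32*u^2 + 256*v^4 + 32*v^2 + 1). At (u, v) = (-1, -2): K = -16/6561.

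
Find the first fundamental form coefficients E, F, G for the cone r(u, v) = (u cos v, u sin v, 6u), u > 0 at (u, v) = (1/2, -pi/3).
E = 37;  F = 0;  G = 1/4

Partials: r_u = (cos(v), sin(v), 6), r_v = (-u*sin(v), u*cos(v), 0). As functions of (u, v):
  E = r_u · r_u = 37,
  F = r_u · r_v = 0,
  G = r_v · r_v = u^2.
Evaluating at (u, v) = (1/2, -pi/3): E = 37, F = 0, G = 1/4.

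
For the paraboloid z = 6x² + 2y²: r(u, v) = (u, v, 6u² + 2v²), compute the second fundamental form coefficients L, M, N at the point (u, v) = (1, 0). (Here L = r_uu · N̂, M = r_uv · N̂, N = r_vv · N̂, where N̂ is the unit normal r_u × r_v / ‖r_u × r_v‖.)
L = 12*sqrt(145)/145;  M = 0;  N = 4*sqrt(145)/145

Compute the unit normal N̂(u, v) = (-12*u/sqrt(144*u^2 + 16*v^2 + 1), -4*v/sqrt(144*u^2 + 16*v^2 + 1), 1/sqrt(144*u^2 + 16*v^2 + 1)), and the second partials r_uu, r_uv, r_vv. Take dot products:
  L(u, v) = r_uu · N̂ = 12/sqrt(144*u^2 + 16*v^2 + 1),
  M(u, v) = r_uv · N̂ = 0,
  N(u, v) = r_vv · N̂ = 4/sqrt(144*u^2 + 16*v^2 + 1).
Evaluating at (u, v) = (1, 0):
  L = 12*sqrt(145)/145, M = 0, N = 4*sqrt(145)/145.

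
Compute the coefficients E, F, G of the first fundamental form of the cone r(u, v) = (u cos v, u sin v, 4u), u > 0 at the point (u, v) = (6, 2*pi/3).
E = 17;  F = 0;  G = 36

Partials: r_u = (cos(v), sin(v), 4), r_v = (-u*sin(v), u*cos(v), 0). As functions of (u, v):
  E = r_u · r_u = 17,
  F = r_u · r_v = 0,
  G = r_v · r_v = u^2.
Evaluating at (u, v) = (6, 2*pi/3): E = 17, F = 0, G = 36.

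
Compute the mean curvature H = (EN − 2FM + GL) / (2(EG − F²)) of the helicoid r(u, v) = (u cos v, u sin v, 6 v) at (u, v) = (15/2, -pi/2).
H = 0

With E = 1, F = 0, G = u^2 + 36, L = 0, M = -6/sqrt(u^2 + 36), N = 0, assemble
  H = (EN − 2FM + GL) / (2(EG − F²)) = 0.
At (u, v) = (15/2, -pi/2): H = 0.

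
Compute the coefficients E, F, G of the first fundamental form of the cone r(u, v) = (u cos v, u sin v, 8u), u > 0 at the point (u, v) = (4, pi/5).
E = 65;  F = 0;  G = 16

Partials: r_u = (cos(v), sin(v), 8), r_v = (-u*sin(v), u*cos(v), 0). As functions of (u, v):
  E = r_u · r_u = 65,
  F = r_u · r_v = 0,
  G = r_v · r_v = u^2.
Evaluating at (u, v) = (4, pi/5): E = 65, F = 0, G = 16.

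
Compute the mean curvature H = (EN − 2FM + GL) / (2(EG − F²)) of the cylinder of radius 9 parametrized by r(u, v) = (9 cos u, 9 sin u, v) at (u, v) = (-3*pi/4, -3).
H = -1/18

With E = 81, F = 0, G = 1, L = -9, M = 0, N = 0, assemble
  H = (EN − 2FM + GL) / (2(EG − F²)) = -1/18.
At (u, v) = (-3*pi/4, -3): H = -1/18.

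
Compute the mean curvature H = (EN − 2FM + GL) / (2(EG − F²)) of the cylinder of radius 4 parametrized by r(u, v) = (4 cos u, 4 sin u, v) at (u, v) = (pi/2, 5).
H = -1/8

With E = 16, F = 0, G = 1, L = -4, M = 0, N = 0, assemble
  H = (EN − 2FM + GL) / (2(EG − F²)) = -1/8.
At (u, v) = (pi/2, 5): H = -1/8.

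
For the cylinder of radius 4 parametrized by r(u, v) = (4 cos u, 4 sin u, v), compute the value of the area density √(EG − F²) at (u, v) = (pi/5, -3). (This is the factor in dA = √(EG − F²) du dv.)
√(EG − F²)|_{(pi/5, -3)} = 4

E = 16, F = 0, G = 1, so EG − F² = 16. Taking the positive square root: √(EG − F²) = 4. At (u, v) = (pi/5, -3): 4.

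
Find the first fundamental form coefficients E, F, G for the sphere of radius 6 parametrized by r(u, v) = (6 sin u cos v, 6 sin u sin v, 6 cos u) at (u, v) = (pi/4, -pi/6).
E = 36;  F = 0;  G = 18

Partials: r_u = (6*cos(u)*cos(v), 6*sin(v)*cos(u), -6*sin(u)), r_v = (-6*sin(u)*sin(v), 6*sin(u)*cos(v), 0). As functions of (u, v):
  E = r_u · r_u = 36,
  F = r_u · r_v = 0,
  G = r_v · r_v = 36*sin(u)^2.
Evaluating at (u, v) = (pi/4, -pi/6): E = 36, F = 0, G = 18.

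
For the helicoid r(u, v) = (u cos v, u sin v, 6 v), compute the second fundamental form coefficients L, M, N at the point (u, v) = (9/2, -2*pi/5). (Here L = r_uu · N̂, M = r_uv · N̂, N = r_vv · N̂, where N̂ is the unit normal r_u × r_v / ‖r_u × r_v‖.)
L = 0;  M = -4/5;  N = 0

Compute the unit normal N̂(u, v) = (6*sin(v)/sqrt(u^2 + 36), -6*cos(v)/sqrt(u^2 + 36), u/sqrt(u^2 + 36)), and the second partials r_uu, r_uv, r_vv. Take dot products:
  L(u, v) = r_uu · N̂ = 0,
  M(u, v) = r_uv · N̂ = -6/sqrt(u^2 + 36),
  N(u, v) = r_vv · N̂ = 0.
Evaluating at (u, v) = (9/2, -2*pi/5):
  L = 0, M = -4/5, N = 0.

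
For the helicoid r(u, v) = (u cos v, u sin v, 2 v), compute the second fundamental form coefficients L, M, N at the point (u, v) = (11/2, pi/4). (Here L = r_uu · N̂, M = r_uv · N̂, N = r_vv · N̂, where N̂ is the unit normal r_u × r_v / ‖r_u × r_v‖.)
L = 0;  M = -4*sqrt(137)/137;  N = 0

Compute the unit normal N̂(u, v) = (2*sin(v)/sqrt(u^2 + 4), -2*cos(v)/sqrt(u^2 + 4), u/sqrt(u^2 + 4)), and the second partials r_uu, r_uv, r_vv. Take dot products:
  L(u, v) = r_uu · N̂ = 0,
  M(u, v) = r_uv · N̂ = -2/sqrt(u^2 + 4),
  N(u, v) = r_vv · N̂ = 0.
Evaluating at (u, v) = (11/2, pi/4):
  L = 0, M = -4*sqrt(137)/137, N = 0.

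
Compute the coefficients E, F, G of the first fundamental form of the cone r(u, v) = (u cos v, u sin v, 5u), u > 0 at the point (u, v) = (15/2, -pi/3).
E = 26;  F = 0;  G = 225/4

Partials: r_u = (cos(v), sin(v), 5), r_v = (-u*sin(v), u*cos(v), 0). As functions of (u, v):
  E = r_u · r_u = 26,
  F = r_u · r_v = 0,
  G = r_v · r_v = u^2.
Evaluating at (u, v) = (15/2, -pi/3): E = 26, F = 0, G = 225/4.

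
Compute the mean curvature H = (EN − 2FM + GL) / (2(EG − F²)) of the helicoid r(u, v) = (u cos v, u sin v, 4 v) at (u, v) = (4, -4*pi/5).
H = 0

With E = 1, F = 0, G = u^2 + 16, L = 0, M = -4/sqrt(u^2 + 16), N = 0, assemble
  H = (EN − 2FM + GL) / (2(EG − F²)) = 0.
At (u, v) = (4, -4*pi/5): H = 0.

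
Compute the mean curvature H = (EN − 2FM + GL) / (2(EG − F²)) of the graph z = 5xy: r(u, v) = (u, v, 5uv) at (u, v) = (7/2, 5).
H = -17500*sqrt(3729)/13905441

With E = 25*v^2 + 1, F = 25*u*v, G = 25*u^2 + 1, L = 0, M = 5/sqrt(25*u^2 + 25*v^2 + 1), N = 0, assemble
  H = (EN − 2FM + GL) / (2(EG − F²)) = -125*u*v/(25*u^2 + 25*v^2 + 1)^(3/2).
At (u, v) = (7/2, 5): H = -17500*sqrt(3729)/13905441.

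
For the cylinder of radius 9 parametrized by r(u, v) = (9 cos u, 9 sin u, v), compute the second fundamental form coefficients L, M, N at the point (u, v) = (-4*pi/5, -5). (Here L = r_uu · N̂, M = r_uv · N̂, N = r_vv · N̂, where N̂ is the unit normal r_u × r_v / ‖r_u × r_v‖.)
L = -9;  M = 0;  N = 0

Compute the unit normal N̂(u, v) = (cos(u), sin(u), 0), and the second partials r_uu, r_uv, r_vv. Take dot products:
  L(u, v) = r_uu · N̂ = -9,
  M(u, v) = r_uv · N̂ = 0,
  N(u, v) = r_vv · N̂ = 0.
Evaluating at (u, v) = (-4*pi/5, -5):
  L = -9, M = 0, N = 0.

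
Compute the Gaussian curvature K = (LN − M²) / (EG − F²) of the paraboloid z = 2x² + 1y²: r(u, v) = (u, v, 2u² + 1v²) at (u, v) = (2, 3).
K = 8/10201

Coefficients of the first fundamental form: E = 16*u^2 + 1, F = 8*u*v, G = 4*v^2 + 1.
Coefficients of the second fundamental form: L = 4/sqrt(16*u^2 + 4*v^2 + 1), M = 0, N = 2/sqrt(16*u^2 + 4*v^2 + 1).
Assemble K = (LN − M²)/(EG − F²) = 8/(256*u^4 + 128*u^2*v^2 + 32*u^2 + 16*v^4 + 8*v^2 + 1). At (u, v) = (2, 3): K = 8/10201.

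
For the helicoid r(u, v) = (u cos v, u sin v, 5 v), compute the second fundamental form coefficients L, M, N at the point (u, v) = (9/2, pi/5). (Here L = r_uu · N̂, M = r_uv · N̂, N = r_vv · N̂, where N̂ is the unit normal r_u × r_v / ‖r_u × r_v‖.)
L = 0;  M = -10*sqrt(181)/181;  N = 0

Compute the unit normal N̂(u, v) = (5*sin(v)/sqrt(u^2 + 25), -5*cos(v)/sqrt(u^2 + 25), u/sqrt(u^2 + 25)), and the second partials r_uu, r_uv, r_vv. Take dot products:
  L(u, v) = r_uu · N̂ = 0,
  M(u, v) = r_uv · N̂ = -5/sqrt(u^2 + 25),
  N(u, v) = r_vv · N̂ = 0.
Evaluating at (u, v) = (9/2, pi/5):
  L = 0, M = -10*sqrt(181)/181, N = 0.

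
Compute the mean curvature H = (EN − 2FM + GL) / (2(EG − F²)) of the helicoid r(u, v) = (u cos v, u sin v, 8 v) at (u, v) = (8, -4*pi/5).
H = 0

With E = 1, F = 0, G = u^2 + 64, L = 0, M = -8/sqrt(u^2 + 64), N = 0, assemble
  H = (EN − 2FM + GL) / (2(EG − F²)) = 0.
At (u, v) = (8, -4*pi/5): H = 0.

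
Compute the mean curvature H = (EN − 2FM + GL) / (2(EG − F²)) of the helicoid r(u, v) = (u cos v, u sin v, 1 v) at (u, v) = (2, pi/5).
H = 0

With E = 1, F = 0, G = u^2 + 1, L = 0, M = -1/sqrt(u^2 + 1), N = 0, assemble
  H = (EN − 2FM + GL) / (2(EG − F²)) = 0.
At (u, v) = (2, pi/5): H = 0.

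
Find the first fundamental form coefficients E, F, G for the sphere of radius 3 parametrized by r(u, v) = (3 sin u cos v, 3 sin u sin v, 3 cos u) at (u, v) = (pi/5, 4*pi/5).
E = 9;  F = 0;  G = 45/8 - 9*sqrt(5)/8

Partials: r_u = (3*cos(u)*cos(v), 3*sin(v)*cos(u), -3*sin(u)), r_v = (-3*sin(u)*sin(v), 3*sin(u)*cos(v), 0). As functions of (u, v):
  E = r_u · r_u = 9,
  F = r_u · r_v = 0,
  G = r_v · r_v = 9*sin(u)^2.
Evaluating at (u, v) = (pi/5, 4*pi/5): E = 9, F = 0, G = 45/8 - 9*sqrt(5)/8.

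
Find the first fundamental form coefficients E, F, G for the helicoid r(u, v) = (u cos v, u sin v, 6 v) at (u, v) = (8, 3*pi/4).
E = 1;  F = 0;  G = 100

Partials: r_u = (cos(v), sin(v), 0), r_v = (-u*sin(v), u*cos(v), 6). As functions of (u, v):
  E = r_u · r_u = 1,
  F = r_u · r_v = 0,
  G = r_v · r_v = u^2 + 36.
Evaluating at (u, v) = (8, 3*pi/4): E = 1, F = 0, G = 100.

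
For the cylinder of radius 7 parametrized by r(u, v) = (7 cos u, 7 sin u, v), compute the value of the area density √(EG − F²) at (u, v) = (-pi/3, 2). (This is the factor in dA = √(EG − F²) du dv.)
√(EG − F²)|_{(-pi/3, 2)} = 7

E = 49, F = 0, G = 1, so EG − F² = 49. Taking the positive square root: √(EG − F²) = 7. At (u, v) = (-pi/3, 2): 7.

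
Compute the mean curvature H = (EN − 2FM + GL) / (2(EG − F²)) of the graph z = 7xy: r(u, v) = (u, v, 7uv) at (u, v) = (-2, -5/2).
H = -13720*sqrt(2013)/4052169

With E = 49*v^2 + 1, F = 49*u*v, G = 49*u^2 + 1, L = 0, M = 7/sqrt(49*u^2 + 49*v^2 + 1), N = 0, assemble
  H = (EN − 2FM + GL) / (2(EG − F²)) = -343*u*v/(49*u^2 + 49*v^2 + 1)^(3/2).
At (u, v) = (-2, -5/2): H = -13720*sqrt(2013)/4052169.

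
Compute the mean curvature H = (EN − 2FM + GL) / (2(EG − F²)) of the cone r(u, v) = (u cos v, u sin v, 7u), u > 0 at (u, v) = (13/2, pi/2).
H = 7*sqrt(2)/130

With E = 50, F = 0, G = u^2, L = 0, M = 0, N = 7*sqrt(2)*u^2/(10*Abs(u)), assemble
  H = (EN − 2FM + GL) / (2(EG − F²)) = 7*sqrt(2)/(20*Abs(u)).
At (u, v) = (13/2, pi/2): H = 7*sqrt(2)/130.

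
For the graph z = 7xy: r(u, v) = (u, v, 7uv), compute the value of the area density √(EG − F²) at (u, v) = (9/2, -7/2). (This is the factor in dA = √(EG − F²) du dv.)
√(EG − F²)|_{(9/2, -7/2)} = sqrt(6374)/2

E = 49*v^2 + 1, F = 49*u*v, G = 49*u^2 + 1, so EG − F² = 49*u^2 + 49*v^2 + 1. Taking the positive square root: √(EG − F²) = sqrt(49*u^2 + 49*v^2 + 1). At (u, v) = (9/2, -7/2): sqrt(6374)/2.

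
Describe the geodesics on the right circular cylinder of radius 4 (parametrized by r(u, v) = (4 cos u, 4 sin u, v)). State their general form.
The cylinder is flat (K = 0) and locally isometric to the plane via the development (u, v) ↦ (4 u, v). Geodesics are the pre-images of straight lines: circles (v constant), vertical lines (u constant), and helices (v = c · u + d) for constants c, d.

A right cylinder has E = 4², F = 0, G = 1, so EG − F² = 4², and L = −4, M = N = 0, giving K = (LN − M²)/(EG − F²) = 0 everywhere. A flat surface is locally isometric to the Euclidean plane via the map (u, v) ↦ (4 u, v). Straight lines in the (x̃, ỹ) plane pull back to: (a) horizontal circles (v = const), (b) vertical generators (u = const), and (c) helices (4 u tan θ = v, i.e. v = c · u + d).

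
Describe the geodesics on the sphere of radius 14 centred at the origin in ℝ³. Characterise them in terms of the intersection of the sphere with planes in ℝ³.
Geodesics on the sphere of radius 14 are great circles — circles of radius 14 obtained as the intersection of the sphere with planes through the origin (the centre of the sphere).

A curve α(t) of nonzero constant speed on the sphere of radius 14 is a geodesic iff its acceleration α̈ is everywhere normal to the surface, i.e. parallel to the radial vector α(t). Then d/dt(α × α̇) = α̇ × α̇ + α × α̈ = 0, so α × α̇ is a constant vector n ≠ 0 and α(t) · n = 0 for all t: α lies in the plane through the origin with normal n. The intersection of that plane with the sphere is a circle of radius 14 (a great circle). Conversely, a great circle traversed at constant speed has centripetal acceleration pointing at the origin, hence normal to the sphere, so every great circle is a geodesic.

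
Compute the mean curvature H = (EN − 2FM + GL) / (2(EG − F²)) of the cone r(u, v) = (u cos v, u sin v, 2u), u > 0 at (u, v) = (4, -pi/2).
H = sqrt(5)/20

With E = 5, F = 0, G = u^2, L = 0, M = 0, N = 2*sqrt(5)*u^2/(5*Abs(u)), assemble
  H = (EN − 2FM + GL) / (2(EG − F²)) = sqrt(5)/(5*Abs(u)).
At (u, v) = (4, -pi/2): H = sqrt(5)/20.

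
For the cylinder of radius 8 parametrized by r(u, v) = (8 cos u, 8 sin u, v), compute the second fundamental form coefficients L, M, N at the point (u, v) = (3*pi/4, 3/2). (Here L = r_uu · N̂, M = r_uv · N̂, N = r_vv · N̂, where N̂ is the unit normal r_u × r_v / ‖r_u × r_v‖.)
L = -8;  M = 0;  N = 0

Compute the unit normal N̂(u, v) = (cos(u), sin(u), 0), and the second partials r_uu, r_uv, r_vv. Take dot products:
  L(u, v) = r_uu · N̂ = -8,
  M(u, v) = r_uv · N̂ = 0,
  N(u, v) = r_vv · N̂ = 0.
Evaluating at (u, v) = (3*pi/4, 3/2):
  L = -8, M = 0, N = 0.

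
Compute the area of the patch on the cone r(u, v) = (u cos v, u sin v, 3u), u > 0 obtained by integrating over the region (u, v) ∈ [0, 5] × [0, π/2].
Area = 25*sqrt(10)*pi/4

Area = ∫∫ √(EG − F²) du dv with √(EG − F²) = sqrt(10)*Abs(u). Integrating over [0, 5] × [0, π/2] gives 25*sqrt(10)*pi/4.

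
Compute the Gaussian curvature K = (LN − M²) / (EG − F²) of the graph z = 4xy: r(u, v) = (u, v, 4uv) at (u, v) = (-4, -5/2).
K = -16/127449

Coefficients of the first fundamental form: E = 16*v^2 + 1, F = 16*u*v, G = 16*u^2 + 1.
Coefficients of the second fundamental form: L = 0, M = 4/sqrt(16*u^2 + 16*v^2 + 1), N = 0.
Assemble K = (LN − M²)/(EG − F²) = -16/(256*u^4 + 512*u^2*v^2 + 32*u^2 + 256*v^4 + 32*v^2 + 1). At (u, v) = (-4, -5/2): K = -16/127449.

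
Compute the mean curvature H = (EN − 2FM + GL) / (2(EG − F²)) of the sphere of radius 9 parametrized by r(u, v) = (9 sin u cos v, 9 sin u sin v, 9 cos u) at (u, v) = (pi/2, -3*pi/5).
H = -1/9

With E = 81, F = 0, G = 81*sin(u)^2, L = -9*sin(u)/Abs(sin(u)), M = 0, N = -9*sin(u)^3/Abs(sin(u)), assemble
  H = (EN − 2FM + GL) / (2(EG − F²)) = -sin(u)/(9*Abs(sin(u))).
At (u, v) = (pi/2, -3*pi/5): H = -1/9.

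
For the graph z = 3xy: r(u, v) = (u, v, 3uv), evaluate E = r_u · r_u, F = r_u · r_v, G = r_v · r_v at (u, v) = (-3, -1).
E = 10;  F = 27;  G = 82

Partials: r_u = (1, 0, 3*v), r_v = (0, 1, 3*u). As functions of (u, v):
  E = r_u · r_u = 9*v^2 + 1,
  F = r_u · r_v = 9*u*v,
  G = r_v · r_v = 9*u^2 + 1.
Evaluating at (u, v) = (-3, -1): E = 10, F = 27, G = 82.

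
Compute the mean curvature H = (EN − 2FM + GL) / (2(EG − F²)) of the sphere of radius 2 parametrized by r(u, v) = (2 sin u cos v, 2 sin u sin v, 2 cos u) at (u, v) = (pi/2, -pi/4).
H = -1/2

With E = 4, F = 0, G = 4*sin(u)^2, L = -2*sin(u)/Abs(sin(u)), M = 0, N = -2*sin(u)^3/Abs(sin(u)), assemble
  H = (EN − 2FM + GL) / (2(EG − F²)) = -sin(u)/(2*Abs(sin(u))).
At (u, v) = (pi/2, -pi/4): H = -1/2.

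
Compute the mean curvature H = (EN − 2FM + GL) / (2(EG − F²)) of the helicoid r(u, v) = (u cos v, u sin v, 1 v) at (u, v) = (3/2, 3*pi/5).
H = 0

With E = 1, F = 0, G = u^2 + 1, L = 0, M = -1/sqrt(u^2 + 1), N = 0, assemble
  H = (EN − 2FM + GL) / (2(EG − F²)) = 0.
At (u, v) = (3/2, 3*pi/5): H = 0.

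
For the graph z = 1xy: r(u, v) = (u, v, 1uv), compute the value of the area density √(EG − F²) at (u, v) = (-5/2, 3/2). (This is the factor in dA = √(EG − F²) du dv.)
√(EG − F²)|_{(-5/2, 3/2)} = sqrt(38)/2

E = v^2 + 1, F = u*v, G = u^2 + 1, so EG − F² = u^2 + v^2 + 1. Taking the positive square root: √(EG − F²) = sqrt(u^2 + v^2 + 1). At (u, v) = (-5/2, 3/2): sqrt(38)/2.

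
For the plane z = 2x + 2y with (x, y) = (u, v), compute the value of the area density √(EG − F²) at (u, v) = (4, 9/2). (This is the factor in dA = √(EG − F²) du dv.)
√(EG − F²)|_{(4, 9/2)} = 3

E = 5, F = 4, G = 5, so EG − F² = 9. Taking the positive square root: √(EG − F²) = 3. At (u, v) = (4, 9/2): 3.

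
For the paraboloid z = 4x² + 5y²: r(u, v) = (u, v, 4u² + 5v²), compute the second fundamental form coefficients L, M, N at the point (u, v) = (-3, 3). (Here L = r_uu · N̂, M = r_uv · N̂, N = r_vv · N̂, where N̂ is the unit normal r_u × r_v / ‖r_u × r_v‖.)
L = 8*sqrt(1477)/1477;  M = 0;  N = 10*sqrt(1477)/1477

Compute the unit normal N̂(u, v) = (-8*u/sqrt(64*u^2 + 100*v^2 + 1), -10*v/sqrt(64*u^2 + 100*v^2 + 1), 1/sqrt(64*u^2 + 100*v^2 + 1)), and the second partials r_uu, r_uv, r_vv. Take dot products:
  L(u, v) = r_uu · N̂ = 8/sqrt(64*u^2 + 100*v^2 + 1),
  M(u, v) = r_uv · N̂ = 0,
  N(u, v) = r_vv · N̂ = 10/sqrt(64*u^2 + 100*v^2 + 1).
Evaluating at (u, v) = (-3, 3):
  L = 8*sqrt(1477)/1477, M = 0, N = 10*sqrt(1477)/1477.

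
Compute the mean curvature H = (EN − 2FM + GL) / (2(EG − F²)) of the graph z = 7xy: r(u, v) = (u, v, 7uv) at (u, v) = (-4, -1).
H = -343*sqrt(834)/173889

With E = 49*v^2 + 1, F = 49*u*v, G = 49*u^2 + 1, L = 0, M = 7/sqrt(49*u^2 + 49*v^2 + 1), N = 0, assemble
  H = (EN − 2FM + GL) / (2(EG − F²)) = -343*u*v/(49*u^2 + 49*v^2 + 1)^(3/2).
At (u, v) = (-4, -1): H = -343*sqrt(834)/173889.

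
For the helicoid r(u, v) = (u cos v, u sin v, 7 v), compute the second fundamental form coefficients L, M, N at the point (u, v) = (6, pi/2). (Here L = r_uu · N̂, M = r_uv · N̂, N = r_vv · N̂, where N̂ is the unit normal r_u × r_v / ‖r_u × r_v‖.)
L = 0;  M = -7*sqrt(85)/85;  N = 0

Compute the unit normal N̂(u, v) = (7*sin(v)/sqrt(u^2 + 49), -7*cos(v)/sqrt(u^2 + 49), u/sqrt(u^2 + 49)), and the second partials r_uu, r_uv, r_vv. Take dot products:
  L(u, v) = r_uu · N̂ = 0,
  M(u, v) = r_uv · N̂ = -7/sqrt(u^2 + 49),
  N(u, v) = r_vv · N̂ = 0.
Evaluating at (u, v) = (6, pi/2):
  L = 0, M = -7*sqrt(85)/85, N = 0.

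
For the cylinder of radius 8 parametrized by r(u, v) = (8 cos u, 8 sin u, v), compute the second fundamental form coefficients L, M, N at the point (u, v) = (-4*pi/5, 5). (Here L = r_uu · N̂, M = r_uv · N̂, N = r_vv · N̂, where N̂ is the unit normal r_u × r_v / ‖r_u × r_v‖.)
L = -8;  M = 0;  N = 0

Compute the unit normal N̂(u, v) = (cos(u), sin(u), 0), and the second partials r_uu, r_uv, r_vv. Take dot products:
  L(u, v) = r_uu · N̂ = -8,
  M(u, v) = r_uv · N̂ = 0,
  N(u, v) = r_vv · N̂ = 0.
Evaluating at (u, v) = (-4*pi/5, 5):
  L = -8, M = 0, N = 0.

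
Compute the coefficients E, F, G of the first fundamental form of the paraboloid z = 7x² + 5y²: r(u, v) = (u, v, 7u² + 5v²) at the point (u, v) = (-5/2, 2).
E = 1226;  F = -700;  G = 401

Partials: r_u = (1, 0, 14*u), r_v = (0, 1, 10*v). As functions of (u, v):
  E = r_u · r_u = 196*u^2 + 1,
  F = r_u · r_v = 140*u*v,
  G = r_v · r_v = 100*v^2 + 1.
Evaluating at (u, v) = (-5/2, 2): E = 1226, F = -700, G = 401.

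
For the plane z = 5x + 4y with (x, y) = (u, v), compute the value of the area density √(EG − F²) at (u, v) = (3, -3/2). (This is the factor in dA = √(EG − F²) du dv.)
√(EG − F²)|_{(3, -3/2)} = sqrt(42)

E = 26, F = 20, G = 17, so EG − F² = 42. Taking the positive square root: √(EG − F²) = sqrt(42). At (u, v) = (3, -3/2): sqrt(42).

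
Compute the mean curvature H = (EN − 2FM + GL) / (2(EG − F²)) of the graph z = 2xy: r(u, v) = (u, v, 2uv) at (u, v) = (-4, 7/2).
H = 28*sqrt(114)/3249

With E = 4*v^2 + 1, F = 4*u*v, G = 4*u^2 + 1, L = 0, M = 2/sqrt(4*u^2 + 4*v^2 + 1), N = 0, assemble
  H = (EN − 2FM + GL) / (2(EG − F²)) = -8*u*v/(4*u^2 + 4*v^2 + 1)^(3/2).
At (u, v) = (-4, 7/2): H = 28*sqrt(114)/3249.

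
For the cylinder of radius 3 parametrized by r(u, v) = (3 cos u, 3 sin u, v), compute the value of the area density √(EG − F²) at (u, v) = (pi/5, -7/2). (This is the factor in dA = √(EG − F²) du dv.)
√(EG − F²)|_{(pi/5, -7/2)} = 3

E = 9, F = 0, G = 1, so EG − F² = 9. Taking the positive square root: √(EG − F²) = 3. At (u, v) = (pi/5, -7/2): 3.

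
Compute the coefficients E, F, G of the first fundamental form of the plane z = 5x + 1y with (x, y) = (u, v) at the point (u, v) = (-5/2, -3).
E = 26;  F = 5;  G = 2

Partials: r_u = (1, 0, 5), r_v = (0, 1, 1). As functions of (u, v):
  E = r_u · r_u = 26,
  F = r_u · r_v = 5,
  G = r_v · r_v = 2.
Evaluating at (u, v) = (-5/2, -3): E = 26, F = 5, G = 2.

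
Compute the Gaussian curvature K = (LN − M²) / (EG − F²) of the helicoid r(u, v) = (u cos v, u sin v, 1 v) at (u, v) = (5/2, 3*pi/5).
K = -16/841

Coefficients of the first fundamental form: E = 1, F = 0, G = u^2 + 1.
Coefficients of the second fundamental form: L = 0, M = -1/sqrt(u^2 + 1), N = 0.
Assemble K = (LN − M²)/(EG − F²) = -1/(u^2 + 1)^2. At (u, v) = (5/2, 3*pi/5): K = -16/841.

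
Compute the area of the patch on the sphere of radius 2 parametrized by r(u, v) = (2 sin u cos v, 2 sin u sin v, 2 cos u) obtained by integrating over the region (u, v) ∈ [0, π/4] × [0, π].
Area = 2*pi*(2 - sqrt(2))

Area = ∫∫ √(EG − F²) du dv with √(EG − F²) = 4*Abs(sin(u)). Integrating over [0, π/4] × [0, π] gives 2*pi*(2 - sqrt(2)).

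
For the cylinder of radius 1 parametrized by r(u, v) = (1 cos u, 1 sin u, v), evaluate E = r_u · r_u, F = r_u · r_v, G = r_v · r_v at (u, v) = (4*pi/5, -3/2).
E = 1;  F = 0;  G = 1

Partials: r_u = (-sin(u), cos(u), 0), r_v = (0, 0, 1). As functions of (u, v):
  E = r_u · r_u = 1,
  F = r_u · r_v = 0,
  G = r_v · r_v = 1.
Evaluating at (u, v) = (4*pi/5, -3/2): E = 1, F = 0, G = 1.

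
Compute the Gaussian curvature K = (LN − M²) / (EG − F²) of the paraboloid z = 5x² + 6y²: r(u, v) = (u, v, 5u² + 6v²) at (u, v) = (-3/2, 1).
K = 6/6845

Coefficients of the first fundamental form: E = 100*u^2 + 1, F = 120*u*v, G = 144*v^2 + 1.
Coefficients of the second fundamental form: L = 10/sqrt(100*u^2 + 144*v^2 + 1), M = 0, N = 12/sqrt(100*u^2 + 144*v^2 + 1).
Assemble K = (LN − M²)/(EG − F²) = 120/(10000*u^4 + 28800*u^2*v^2 + 200*u^2 + 20736*v^4 + 288*v^2 + 1). At (u, v) = (-3/2, 1): K = 6/6845.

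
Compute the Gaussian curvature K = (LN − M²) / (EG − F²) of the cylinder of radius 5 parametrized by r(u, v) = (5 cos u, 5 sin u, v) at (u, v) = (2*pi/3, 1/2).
K = 0

Coefficients of the first fundamental form: E = 25, F = 0, G = 1.
Coefficients of the second fundamental form: L = -5, M = 0, N = 0.
Assemble K = (LN − M²)/(EG − F²) = 0. At (u, v) = (2*pi/3, 1/2): K = 0.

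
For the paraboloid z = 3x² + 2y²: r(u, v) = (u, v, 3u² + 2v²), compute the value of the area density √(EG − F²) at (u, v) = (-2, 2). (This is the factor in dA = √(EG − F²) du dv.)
√(EG − F²)|_{(-2, 2)} = sqrt(209)

E = 36*u^2 + 1, F = 24*u*v, G = 16*v^2 + 1, so EG − F² = 36*u^2 + 16*v^2 + 1. Taking the positive square root: √(EG − F²) = sqrt(36*u^2 + 16*v^2 + 1). At (u, v) = (-2, 2): sqrt(209).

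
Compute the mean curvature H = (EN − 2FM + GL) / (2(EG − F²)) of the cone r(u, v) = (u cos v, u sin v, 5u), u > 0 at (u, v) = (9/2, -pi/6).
H = 5*sqrt(26)/234

With E = 26, F = 0, G = u^2, L = 0, M = 0, N = 5*sqrt(26)*u^2/(26*Abs(u)), assemble
  H = (EN − 2FM + GL) / (2(EG − F²)) = 5*sqrt(26)/(52*Abs(u)).
At (u, v) = (9/2, -pi/6): H = 5*sqrt(26)/234.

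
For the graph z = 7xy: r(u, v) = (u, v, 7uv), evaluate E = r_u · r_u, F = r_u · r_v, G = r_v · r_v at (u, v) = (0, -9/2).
E = 3973/4;  F = 0;  G = 1

Partials: r_u = (1, 0, 7*v), r_v = (0, 1, 7*u). As functions of (u, v):
  E = r_u · r_u = 49*v^2 + 1,
  F = r_u · r_v = 49*u*v,
  G = r_v · r_v = 49*u^2 + 1.
Evaluating at (u, v) = (0, -9/2): E = 3973/4, F = 0, G = 1.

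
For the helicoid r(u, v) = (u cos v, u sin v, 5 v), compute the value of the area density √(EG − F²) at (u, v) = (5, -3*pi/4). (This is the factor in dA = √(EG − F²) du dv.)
√(EG − F²)|_{(5, -3*pi/4)} = 5*sqrt(2)

E = 1, F = 0, G = u^2 + 25, so EG − F² = u^2 + 25. Taking the positive square root: √(EG − F²) = sqrt(u^2 + 25). At (u, v) = (5, -3*pi/4): 5*sqrt(2).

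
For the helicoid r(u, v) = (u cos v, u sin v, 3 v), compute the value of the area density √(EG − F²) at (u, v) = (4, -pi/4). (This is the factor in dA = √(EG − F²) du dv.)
√(EG − F²)|_{(4, -pi/4)} = 5

E = 1, F = 0, G = u^2 + 9, so EG − F² = u^2 + 9. Taking the positive square root: √(EG − F²) = sqrt(u^2 + 9). At (u, v) = (4, -pi/4): 5.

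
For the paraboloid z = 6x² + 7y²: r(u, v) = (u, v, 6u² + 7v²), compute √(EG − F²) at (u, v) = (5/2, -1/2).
√(EG − F²)|_{(5/2, -1/2)} = 5*sqrt(38)

E = 144*u^2 + 1, F = 168*u*v, G = 196*v^2 + 1; EG − F² = 144*u^2 + 196*v^2 + 1; √(EG − F²) = sqrt(144*u^2 + 196*v^2 + 1). At the given point: 5*sqrt(38).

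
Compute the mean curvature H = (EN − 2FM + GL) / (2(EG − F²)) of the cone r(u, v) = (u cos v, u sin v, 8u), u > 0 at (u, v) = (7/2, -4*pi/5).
H = 8*sqrt(65)/455

With E = 65, F = 0, G = u^2, L = 0, M = 0, N = 8*sqrt(65)*u^2/(65*Abs(u)), assemble
  H = (EN − 2FM + GL) / (2(EG − F²)) = 4*sqrt(65)/(65*Abs(u)).
At (u, v) = (7/2, -4*pi/5): H = 8*sqrt(65)/455.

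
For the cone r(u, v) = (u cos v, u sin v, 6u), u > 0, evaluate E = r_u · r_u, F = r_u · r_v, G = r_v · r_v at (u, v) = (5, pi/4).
E = 37;  F = 0;  G = 25

Partials: r_u = (cos(v), sin(v), 6), r_v = (-u*sin(v), u*cos(v), 0). As functions of (u, v):
  E = r_u · r_u = 37,
  F = r_u · r_v = 0,
  G = r_v · r_v = u^2.
Evaluating at (u, v) = (5, pi/4): E = 37, F = 0, G = 25.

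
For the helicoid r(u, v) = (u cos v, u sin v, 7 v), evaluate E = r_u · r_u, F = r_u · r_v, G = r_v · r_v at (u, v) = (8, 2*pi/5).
E = 1;  F = 0;  G = 113

Partials: r_u = (cos(v), sin(v), 0), r_v = (-u*sin(v), u*cos(v), 7). As functions of (u, v):
  E = r_u · r_u = 1,
  F = r_u · r_v = 0,
  G = r_v · r_v = u^2 + 49.
Evaluating at (u, v) = (8, 2*pi/5): E = 1, F = 0, G = 113.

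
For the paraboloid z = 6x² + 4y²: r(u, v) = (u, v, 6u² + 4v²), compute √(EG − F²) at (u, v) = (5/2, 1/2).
√(EG − F²)|_{(5/2, 1/2)} = sqrt(917)

E = 144*u^2 + 1, F = 96*u*v, G = 64*v^2 + 1; EG − F² = 144*u^2 + 64*v^2 + 1; √(EG − F²) = sqrt(144*u^2 + 64*v^2 + 1). At the given point: sqrt(917).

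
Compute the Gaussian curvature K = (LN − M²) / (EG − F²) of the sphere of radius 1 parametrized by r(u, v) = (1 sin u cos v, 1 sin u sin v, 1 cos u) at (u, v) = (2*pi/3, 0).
K = 1

Coefficients of the first fundamental form: E = 1, F = 0, G = sin(u)^2.
Coefficients of the second fundamental form: L = -sin(u)/Abs(sin(u)), M = 0, N = -sin(u)^3/Abs(sin(u)).
Assemble K = (LN − M²)/(EG − F²) = 1. At (u, v) = (2*pi/3, 0): K = 1.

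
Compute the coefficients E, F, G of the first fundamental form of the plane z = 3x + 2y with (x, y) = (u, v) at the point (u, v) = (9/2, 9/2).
E = 10;  F = 6;  G = 5

Partials: r_u = (1, 0, 3), r_v = (0, 1, 2). As functions of (u, v):
  E = r_u · r_u = 10,
  F = r_u · r_v = 6,
  G = r_v · r_v = 5.
Evaluating at (u, v) = (9/2, 9/2): E = 10, F = 6, G = 5.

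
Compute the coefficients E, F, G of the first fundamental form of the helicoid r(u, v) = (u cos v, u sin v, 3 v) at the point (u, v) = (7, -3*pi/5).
E = 1;  F = 0;  G = 58

Partials: r_u = (cos(v), sin(v), 0), r_v = (-u*sin(v), u*cos(v), 3). As functions of (u, v):
  E = r_u · r_u = 1,
  F = r_u · r_v = 0,
  G = r_v · r_v = u^2 + 9.
Evaluating at (u, v) = (7, -3*pi/5): E = 1, F = 0, G = 58.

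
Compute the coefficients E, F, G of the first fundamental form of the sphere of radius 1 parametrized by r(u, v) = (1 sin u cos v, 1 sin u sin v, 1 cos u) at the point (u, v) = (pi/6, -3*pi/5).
E = 1;  F = 0;  G = 1/4

Partials: r_u = (cos(u)*cos(v), sin(v)*cos(u), -sin(u)), r_v = (-sin(u)*sin(v), sin(u)*cos(v), 0). As functions of (u, v):
  E = r_u · r_u = 1,
  F = r_u · r_v = 0,
  G = r_v · r_v = sin(u)^2.
Evaluating at (u, v) = (pi/6, -3*pi/5): E = 1, F = 0, G = 1/4.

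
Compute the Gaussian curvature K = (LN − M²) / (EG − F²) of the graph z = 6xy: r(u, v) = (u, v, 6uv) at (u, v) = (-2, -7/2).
K = -9/85849

Coefficients of the first fundamental form: E = 36*v^2 + 1, F = 36*u*v, G = 36*u^2 + 1.
Coefficients of the second fundamental form: L = 0, M = 6/sqrt(36*u^2 + 36*v^2 + 1), N = 0.
Assemble K = (LN − M²)/(EG − F²) = -36/(1296*u^4 + 2592*u^2*v^2 + 72*u^2 + 1296*v^4 + 72*v^2 + 1). At (u, v) = (-2, -7/2): K = -9/85849.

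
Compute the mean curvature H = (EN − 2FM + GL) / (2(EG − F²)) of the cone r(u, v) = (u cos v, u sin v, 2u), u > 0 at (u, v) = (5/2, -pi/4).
H = 2*sqrt(5)/25

With E = 5, F = 0, G = u^2, L = 0, M = 0, N = 2*sqrt(5)*u^2/(5*Abs(u)), assemble
  H = (EN − 2FM + GL) / (2(EG − F²)) = sqrt(5)/(5*Abs(u)).
At (u, v) = (5/2, -pi/4): H = 2*sqrt(5)/25.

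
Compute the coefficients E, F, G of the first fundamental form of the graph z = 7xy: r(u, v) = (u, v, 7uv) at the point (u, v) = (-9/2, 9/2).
E = 3973/4;  F = -3969/4;  G = 3973/4

Partials: r_u = (1, 0, 7*v), r_v = (0, 1, 7*u). As functions of (u, v):
  E = r_u · r_u = 49*v^2 + 1,
  F = r_u · r_v = 49*u*v,
  G = r_v · r_v = 49*u^2 + 1.
Evaluating at (u, v) = (-9/2, 9/2): E = 3973/4, F = -3969/4, G = 3973/4.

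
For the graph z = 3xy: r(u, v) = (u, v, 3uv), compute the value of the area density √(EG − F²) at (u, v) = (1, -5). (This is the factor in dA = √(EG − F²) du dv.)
√(EG − F²)|_{(1, -5)} = sqrt(235)

E = 9*v^2 + 1, F = 9*u*v, G = 9*u^2 + 1, so EG − F² = 9*u^2 + 9*v^2 + 1. Taking the positive square root: √(EG − F²) = sqrt(9*u^2 + 9*v^2 + 1). At (u, v) = (1, -5): sqrt(235).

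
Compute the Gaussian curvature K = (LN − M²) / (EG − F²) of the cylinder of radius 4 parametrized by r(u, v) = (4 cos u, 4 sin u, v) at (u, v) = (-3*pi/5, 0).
K = 0

Coefficients of the first fundamental form: E = 16, F = 0, G = 1.
Coefficients of the second fundamental form: L = -4, M = 0, N = 0.
Assemble K = (LN − M²)/(EG − F²) = 0. At (u, v) = (-3*pi/5, 0): K = 0.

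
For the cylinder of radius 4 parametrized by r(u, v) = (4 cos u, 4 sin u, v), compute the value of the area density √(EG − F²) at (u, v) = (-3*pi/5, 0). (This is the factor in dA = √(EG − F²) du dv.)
√(EG − F²)|_{(-3*pi/5, 0)} = 4

E = 16, F = 0, G = 1, so EG − F² = 16. Taking the positive square root: √(EG − F²) = 4. At (u, v) = (-3*pi/5, 0): 4.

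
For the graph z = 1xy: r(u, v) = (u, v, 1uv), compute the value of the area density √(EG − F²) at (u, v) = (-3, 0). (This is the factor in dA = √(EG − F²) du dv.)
√(EG − F²)|_{(-3, 0)} = sqrt(10)

E = v^2 + 1, F = u*v, G = u^2 + 1, so EG − F² = u^2 + v^2 + 1. Taking the positive square root: √(EG − F²) = sqrt(u^2 + v^2 + 1). At (u, v) = (-3, 0): sqrt(10).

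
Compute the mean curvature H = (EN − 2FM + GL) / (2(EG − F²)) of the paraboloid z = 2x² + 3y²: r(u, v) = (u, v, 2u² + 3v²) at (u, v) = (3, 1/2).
H = 65*sqrt(154)/3388

With E = 16*u^2 + 1, F = 24*u*v, G = 36*v^2 + 1, L = 4/sqrt(16*u^2 + 36*v^2 + 1), M = 0, N = 6/sqrt(16*u^2 + 36*v^2 + 1), assemble
  H = (EN − 2FM + GL) / (2(EG − F²)) = (48*u^2 + 72*v^2 + 5)/(16*u^2 + 36*v^2 + 1)^(3/2).
At (u, v) = (3, 1/2): H = 65*sqrt(154)/3388.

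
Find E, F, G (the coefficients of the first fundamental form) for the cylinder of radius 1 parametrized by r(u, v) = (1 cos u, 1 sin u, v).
E = 1;  F = 0;  G = 1

Compute partials: r_u = (-sin(u), cos(u), 0), r_v = (0, 0, 1). Then
  E = r_u · r_u = 1,
  F = r_u · r_v = 0,
  G = r_v · r_v = 1.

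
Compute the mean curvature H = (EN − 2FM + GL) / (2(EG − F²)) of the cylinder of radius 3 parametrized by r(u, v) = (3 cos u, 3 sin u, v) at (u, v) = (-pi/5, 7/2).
H = -1/6

With E = 9, F = 0, G = 1, L = -3, M = 0, N = 0, assemble
  H = (EN − 2FM + GL) / (2(EG − F²)) = -1/6.
At (u, v) = (-pi/5, 7/2): H = -1/6.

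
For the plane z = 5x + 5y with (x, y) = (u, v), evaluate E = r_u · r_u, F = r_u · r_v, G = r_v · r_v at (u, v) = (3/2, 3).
E = 26;  F = 25;  G = 26

Partials: r_u = (1, 0, 5), r_v = (0, 1, 5). As functions of (u, v):
  E = r_u · r_u = 26,
  F = r_u · r_v = 25,
  G = r_v · r_v = 26.
Evaluating at (u, v) = (3/2, 3): E = 26, F = 25, G = 26.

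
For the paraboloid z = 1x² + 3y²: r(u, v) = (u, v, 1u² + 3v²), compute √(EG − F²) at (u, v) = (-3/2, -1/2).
√(EG − F²)|_{(-3/2, -1/2)} = sqrt(19)

E = 4*u^2 + 1, F = 12*u*v, G = 36*v^2 + 1; EG − F² = 4*u^2 + 36*v^2 + 1; √(EG − F²) = sqrt(4*u^2 + 36*v^2 + 1). At the given point: sqrt(19).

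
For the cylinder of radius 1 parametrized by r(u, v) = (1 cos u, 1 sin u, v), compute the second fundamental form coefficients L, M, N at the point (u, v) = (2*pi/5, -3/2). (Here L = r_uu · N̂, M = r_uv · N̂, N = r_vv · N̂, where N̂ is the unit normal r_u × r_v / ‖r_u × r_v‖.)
L = -1;  M = 0;  N = 0

Compute the unit normal N̂(u, v) = (cos(u), sin(u), 0), and the second partials r_uu, r_uv, r_vv. Take dot products:
  L(u, v) = r_uu · N̂ = -1,
  M(u, v) = r_uv · N̂ = 0,
  N(u, v) = r_vv · N̂ = 0.
Evaluating at (u, v) = (2*pi/5, -3/2):
  L = -1, M = 0, N = 0.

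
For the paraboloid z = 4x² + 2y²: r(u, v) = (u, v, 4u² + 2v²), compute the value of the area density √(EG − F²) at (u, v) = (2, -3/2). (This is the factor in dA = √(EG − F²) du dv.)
√(EG − F²)|_{(2, -3/2)} = sqrt(293)

E = 64*u^2 + 1, F = 32*u*v, G = 16*v^2 + 1, so EG − F² = 64*u^2 + 16*v^2 + 1. Taking the positive square root: √(EG − F²) = sqrt(64*u^2 + 16*v^2 + 1). At (u, v) = (2, -3/2): sqrt(293).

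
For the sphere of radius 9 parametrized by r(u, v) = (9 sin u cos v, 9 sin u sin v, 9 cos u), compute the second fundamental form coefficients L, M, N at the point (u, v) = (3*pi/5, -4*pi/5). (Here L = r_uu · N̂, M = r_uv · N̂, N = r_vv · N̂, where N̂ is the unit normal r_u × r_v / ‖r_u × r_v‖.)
L = -9;  M = 0;  N = -45/8 - 9*sqrt(5)/8

Compute the unit normal N̂(u, v) = (sin(u)^2*cos(v)/Abs(sin(u)), sin(u)^2*sin(v)/Abs(sin(u)), sin(2*u)/(2*Abs(sin(u)))), and the second partials r_uu, r_uv, r_vv. Take dot products:
  L(u, v) = r_uu · N̂ = -9*sin(u)/Abs(sin(u)),
  M(u, v) = r_uv · N̂ = 0,
  N(u, v) = r_vv · N̂ = -9*sin(u)^3/Abs(sin(u)).
Evaluating at (u, v) = (3*pi/5, -4*pi/5):
  L = -9, M = 0, N = -45/8 - 9*sqrt(5)/8.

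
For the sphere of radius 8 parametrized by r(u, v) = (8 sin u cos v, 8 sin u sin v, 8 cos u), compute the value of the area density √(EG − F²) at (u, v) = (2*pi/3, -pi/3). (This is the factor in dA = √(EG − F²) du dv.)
√(EG − F²)|_{(2*pi/3, -pi/3)} = 32*sqrt(3)

E = 64, F = 0, G = 64*sin(u)^2, so EG − F² = 4096*sin(u)^2. Taking the positive square root: √(EG − F²) = 64*Abs(sin(u)). At (u, v) = (2*pi/3, -pi/3): 32*sqrt(3).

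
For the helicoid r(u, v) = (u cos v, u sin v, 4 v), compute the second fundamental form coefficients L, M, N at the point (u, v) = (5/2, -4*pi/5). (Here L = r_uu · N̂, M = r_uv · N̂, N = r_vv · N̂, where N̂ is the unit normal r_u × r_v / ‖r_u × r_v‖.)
L = 0;  M = -8*sqrt(89)/89;  N = 0

Compute the unit normal N̂(u, v) = (4*sin(v)/sqrt(u^2 + 16), -4*cos(v)/sqrt(u^2 + 16), u/sqrt(u^2 + 16)), and the second partials r_uu, r_uv, r_vv. Take dot products:
  L(u, v) = r_uu · N̂ = 0,
  M(u, v) = r_uv · N̂ = -4/sqrt(u^2 + 16),
  N(u, v) = r_vv · N̂ = 0.
Evaluating at (u, v) = (5/2, -4*pi/5):
  L = 0, M = -8*sqrt(89)/89, N = 0.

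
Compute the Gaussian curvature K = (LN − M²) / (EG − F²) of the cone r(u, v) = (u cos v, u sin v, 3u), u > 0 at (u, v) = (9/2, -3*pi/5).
K = 0

Coefficients of the first fundamental form: E = 10, F = 0, G = u^2.
Coefficients of the second fundamental form: L = 0, M = 0, N = 3*sqrt(10)*u^2/(10*Abs(u)).
Assemble K = (LN − M²)/(EG − F²) = 0. At (u, v) = (9/2, -3*pi/5): K = 0.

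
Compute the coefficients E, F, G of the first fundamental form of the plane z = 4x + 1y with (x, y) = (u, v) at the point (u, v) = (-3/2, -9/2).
E = 17;  F = 4;  G = 2

Partials: r_u = (1, 0, 4), r_v = (0, 1, 1). As functions of (u, v):
  E = r_u · r_u = 17,
  F = r_u · r_v = 4,
  G = r_v · r_v = 2.
Evaluating at (u, v) = (-3/2, -9/2): E = 17, F = 4, G = 2.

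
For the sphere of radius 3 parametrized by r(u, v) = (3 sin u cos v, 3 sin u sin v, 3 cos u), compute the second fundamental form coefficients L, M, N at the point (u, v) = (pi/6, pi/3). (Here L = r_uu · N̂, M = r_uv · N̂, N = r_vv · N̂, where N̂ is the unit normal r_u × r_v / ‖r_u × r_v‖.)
L = -3;  M = 0;  N = -3/4

Compute the unit normal N̂(u, v) = (sin(u)^2*cos(v)/Abs(sin(u)), sin(u)^2*sin(v)/Abs(sin(u)), sin(2*u)/(2*Abs(sin(u)))), and the second partials r_uu, r_uv, r_vv. Take dot products:
  L(u, v) = r_uu · N̂ = -3*sin(u)/Abs(sin(u)),
  M(u, v) = r_uv · N̂ = 0,
  N(u, v) = r_vv · N̂ = -3*sin(u)^3/Abs(sin(u)).
Evaluating at (u, v) = (pi/6, pi/3):
  L = -3, M = 0, N = -3/4.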